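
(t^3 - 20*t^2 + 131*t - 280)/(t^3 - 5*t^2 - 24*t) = (t^2 - 12*t + 35)/(t*(t + 3))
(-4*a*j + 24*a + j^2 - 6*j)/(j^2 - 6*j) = (-4*a + j)/j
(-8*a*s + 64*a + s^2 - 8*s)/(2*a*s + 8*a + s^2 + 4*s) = (-8*a*s + 64*a + s^2 - 8*s)/(2*a*s + 8*a + s^2 + 4*s)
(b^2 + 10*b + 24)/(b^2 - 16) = (b + 6)/(b - 4)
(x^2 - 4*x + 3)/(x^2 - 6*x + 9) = (x - 1)/(x - 3)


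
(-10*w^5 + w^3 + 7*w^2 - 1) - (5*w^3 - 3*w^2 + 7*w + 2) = -10*w^5 - 4*w^3 + 10*w^2 - 7*w - 3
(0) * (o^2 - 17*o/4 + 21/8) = 0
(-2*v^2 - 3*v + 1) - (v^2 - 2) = -3*v^2 - 3*v + 3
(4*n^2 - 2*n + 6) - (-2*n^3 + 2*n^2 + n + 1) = 2*n^3 + 2*n^2 - 3*n + 5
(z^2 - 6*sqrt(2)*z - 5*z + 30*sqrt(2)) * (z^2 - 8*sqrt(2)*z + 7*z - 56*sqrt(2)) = z^4 - 14*sqrt(2)*z^3 + 2*z^3 - 28*sqrt(2)*z^2 + 61*z^2 + 192*z + 490*sqrt(2)*z - 3360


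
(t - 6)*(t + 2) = t^2 - 4*t - 12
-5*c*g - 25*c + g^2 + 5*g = (-5*c + g)*(g + 5)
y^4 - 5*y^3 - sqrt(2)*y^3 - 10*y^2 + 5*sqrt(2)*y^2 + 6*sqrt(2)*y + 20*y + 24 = (y - 6)*(y + 1)*(y - 2*sqrt(2))*(y + sqrt(2))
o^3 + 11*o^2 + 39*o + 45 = (o + 3)^2*(o + 5)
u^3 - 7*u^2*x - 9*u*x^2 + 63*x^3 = (u - 7*x)*(u - 3*x)*(u + 3*x)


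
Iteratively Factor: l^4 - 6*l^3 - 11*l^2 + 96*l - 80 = (l - 1)*(l^3 - 5*l^2 - 16*l + 80) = (l - 5)*(l - 1)*(l^2 - 16) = (l - 5)*(l - 4)*(l - 1)*(l + 4)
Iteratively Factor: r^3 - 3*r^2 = (r)*(r^2 - 3*r) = r^2*(r - 3)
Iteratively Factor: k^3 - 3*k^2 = (k - 3)*(k^2) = k*(k - 3)*(k)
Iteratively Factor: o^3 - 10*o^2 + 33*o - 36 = (o - 3)*(o^2 - 7*o + 12) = (o - 3)^2*(o - 4)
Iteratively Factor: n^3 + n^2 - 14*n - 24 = (n - 4)*(n^2 + 5*n + 6) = (n - 4)*(n + 3)*(n + 2)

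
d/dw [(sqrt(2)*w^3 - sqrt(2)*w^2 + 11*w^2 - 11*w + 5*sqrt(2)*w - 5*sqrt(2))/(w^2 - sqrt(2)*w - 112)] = (sqrt(2)*w^4 - 4*w^3 - 352*sqrt(2)*w^2 + 13*w^2 - 2464*w + 234*sqrt(2)*w - 560*sqrt(2) + 1222)/(w^4 - 2*sqrt(2)*w^3 - 222*w^2 + 224*sqrt(2)*w + 12544)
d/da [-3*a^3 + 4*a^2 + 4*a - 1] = -9*a^2 + 8*a + 4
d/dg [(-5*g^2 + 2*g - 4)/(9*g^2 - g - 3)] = (-13*g^2 + 102*g - 10)/(81*g^4 - 18*g^3 - 53*g^2 + 6*g + 9)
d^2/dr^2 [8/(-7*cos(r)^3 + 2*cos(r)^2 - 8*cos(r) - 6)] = 8*((-53*cos(r) + 16*cos(2*r) - 63*cos(3*r))*(7*cos(r)^3 - 2*cos(r)^2 + 8*cos(r) + 6)/4 - 2*(21*cos(r)^2 - 4*cos(r) + 8)^2*sin(r)^2)/(7*cos(r)^3 - 2*cos(r)^2 + 8*cos(r) + 6)^3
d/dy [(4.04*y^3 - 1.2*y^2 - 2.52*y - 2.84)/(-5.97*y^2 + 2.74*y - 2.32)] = (-24.1188*y^4 + 22.1392*y^3 - 46.4508*y^2 - 28.3416*y + 13.628)/(35.6409*y^4 - 32.7156*y^3 + 35.2084*y^2 - 12.7136*y + 5.3824)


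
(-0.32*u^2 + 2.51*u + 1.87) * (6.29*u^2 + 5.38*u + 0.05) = -2.0128*u^4 + 14.0663*u^3 + 25.2501*u^2 + 10.1861*u + 0.0935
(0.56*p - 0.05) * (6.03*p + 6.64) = 3.3768*p^2 + 3.4169*p - 0.332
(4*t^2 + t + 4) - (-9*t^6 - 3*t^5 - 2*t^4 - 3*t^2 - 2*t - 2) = 9*t^6 + 3*t^5 + 2*t^4 + 7*t^2 + 3*t + 6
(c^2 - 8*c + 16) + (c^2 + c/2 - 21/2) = 2*c^2 - 15*c/2 + 11/2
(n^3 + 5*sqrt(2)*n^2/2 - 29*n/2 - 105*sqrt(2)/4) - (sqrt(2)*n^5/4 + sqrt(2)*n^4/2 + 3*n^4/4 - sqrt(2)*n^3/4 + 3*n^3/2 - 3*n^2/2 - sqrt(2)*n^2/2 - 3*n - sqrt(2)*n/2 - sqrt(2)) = -sqrt(2)*n^5/4 - 3*n^4/4 - sqrt(2)*n^4/2 - n^3/2 + sqrt(2)*n^3/4 + 3*n^2/2 + 3*sqrt(2)*n^2 - 23*n/2 + sqrt(2)*n/2 - 101*sqrt(2)/4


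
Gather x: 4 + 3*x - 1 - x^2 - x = -x^2 + 2*x + 3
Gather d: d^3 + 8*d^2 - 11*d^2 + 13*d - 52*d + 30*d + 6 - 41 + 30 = d^3 - 3*d^2 - 9*d - 5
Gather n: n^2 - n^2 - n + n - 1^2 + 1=0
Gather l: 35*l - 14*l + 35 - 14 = 21*l + 21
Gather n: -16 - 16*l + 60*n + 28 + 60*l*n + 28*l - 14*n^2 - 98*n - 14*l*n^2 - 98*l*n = 12*l + n^2*(-14*l - 14) + n*(-38*l - 38) + 12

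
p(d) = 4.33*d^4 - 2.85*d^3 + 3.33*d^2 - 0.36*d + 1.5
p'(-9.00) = -13379.13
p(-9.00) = 30761.25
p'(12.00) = 28777.32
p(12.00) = 85338.78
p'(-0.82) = -21.12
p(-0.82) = 7.56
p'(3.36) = 582.49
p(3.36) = 481.66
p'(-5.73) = -3577.70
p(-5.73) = 5316.81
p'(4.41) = 1348.20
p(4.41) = 1457.97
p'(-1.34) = -66.31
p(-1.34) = 28.78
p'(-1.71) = -123.35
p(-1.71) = 63.13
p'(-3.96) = -1236.37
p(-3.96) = 1296.93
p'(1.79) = 83.50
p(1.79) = 39.63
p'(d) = 17.32*d^3 - 8.55*d^2 + 6.66*d - 0.36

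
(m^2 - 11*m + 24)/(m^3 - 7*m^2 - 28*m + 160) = (m - 3)/(m^2 + m - 20)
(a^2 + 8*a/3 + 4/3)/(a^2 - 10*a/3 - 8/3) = (a + 2)/(a - 4)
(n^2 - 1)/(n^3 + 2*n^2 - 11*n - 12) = (n - 1)/(n^2 + n - 12)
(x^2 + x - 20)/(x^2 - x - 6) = (-x^2 - x + 20)/(-x^2 + x + 6)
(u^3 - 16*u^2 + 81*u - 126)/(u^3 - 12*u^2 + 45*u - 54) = (u - 7)/(u - 3)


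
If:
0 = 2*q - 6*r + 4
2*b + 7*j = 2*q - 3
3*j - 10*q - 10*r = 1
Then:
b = 56/3 - 131*r/3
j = 40*r/3 - 19/3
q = 3*r - 2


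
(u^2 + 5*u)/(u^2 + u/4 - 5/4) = 4*u*(u + 5)/(4*u^2 + u - 5)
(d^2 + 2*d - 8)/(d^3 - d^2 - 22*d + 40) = (d + 4)/(d^2 + d - 20)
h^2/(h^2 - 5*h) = h/(h - 5)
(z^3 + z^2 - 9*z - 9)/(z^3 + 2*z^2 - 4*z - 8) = (z^3 + z^2 - 9*z - 9)/(z^3 + 2*z^2 - 4*z - 8)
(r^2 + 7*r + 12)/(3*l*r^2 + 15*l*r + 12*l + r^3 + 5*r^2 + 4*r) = (r + 3)/(3*l*r + 3*l + r^2 + r)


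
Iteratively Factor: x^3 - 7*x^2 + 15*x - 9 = (x - 3)*(x^2 - 4*x + 3) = (x - 3)^2*(x - 1)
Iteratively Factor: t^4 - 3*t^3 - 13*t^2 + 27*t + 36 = (t + 3)*(t^3 - 6*t^2 + 5*t + 12) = (t - 3)*(t + 3)*(t^2 - 3*t - 4) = (t - 4)*(t - 3)*(t + 3)*(t + 1)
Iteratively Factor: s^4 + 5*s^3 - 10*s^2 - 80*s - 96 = (s + 3)*(s^3 + 2*s^2 - 16*s - 32) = (s + 2)*(s + 3)*(s^2 - 16) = (s + 2)*(s + 3)*(s + 4)*(s - 4)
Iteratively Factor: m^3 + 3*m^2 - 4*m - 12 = (m + 3)*(m^2 - 4) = (m + 2)*(m + 3)*(m - 2)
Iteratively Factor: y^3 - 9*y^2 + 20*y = (y - 5)*(y^2 - 4*y) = y*(y - 5)*(y - 4)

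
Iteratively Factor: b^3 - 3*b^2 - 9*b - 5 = (b + 1)*(b^2 - 4*b - 5) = (b + 1)^2*(b - 5)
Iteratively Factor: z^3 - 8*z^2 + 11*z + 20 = (z - 5)*(z^2 - 3*z - 4) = (z - 5)*(z + 1)*(z - 4)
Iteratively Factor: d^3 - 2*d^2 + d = (d - 1)*(d^2 - d) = (d - 1)^2*(d)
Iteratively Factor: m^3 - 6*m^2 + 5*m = (m)*(m^2 - 6*m + 5) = m*(m - 5)*(m - 1)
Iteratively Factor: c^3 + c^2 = (c)*(c^2 + c) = c^2*(c + 1)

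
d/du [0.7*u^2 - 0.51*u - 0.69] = 1.4*u - 0.51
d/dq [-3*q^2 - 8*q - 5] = -6*q - 8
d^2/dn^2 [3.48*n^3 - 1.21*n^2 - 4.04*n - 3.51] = 20.88*n - 2.42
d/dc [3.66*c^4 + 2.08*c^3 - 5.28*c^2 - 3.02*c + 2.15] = 14.64*c^3 + 6.24*c^2 - 10.56*c - 3.02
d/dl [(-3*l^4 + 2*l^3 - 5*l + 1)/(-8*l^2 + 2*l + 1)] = (48*l^5 - 34*l^4 - 4*l^3 - 34*l^2 + 16*l - 7)/(64*l^4 - 32*l^3 - 12*l^2 + 4*l + 1)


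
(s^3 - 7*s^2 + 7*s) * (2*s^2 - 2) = 2*s^5 - 14*s^4 + 12*s^3 + 14*s^2 - 14*s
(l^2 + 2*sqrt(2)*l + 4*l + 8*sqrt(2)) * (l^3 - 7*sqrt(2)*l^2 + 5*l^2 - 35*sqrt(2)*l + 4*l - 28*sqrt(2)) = l^5 - 5*sqrt(2)*l^4 + 9*l^4 - 45*sqrt(2)*l^3 - 4*l^3 - 236*l^2 - 120*sqrt(2)*l^2 - 672*l - 80*sqrt(2)*l - 448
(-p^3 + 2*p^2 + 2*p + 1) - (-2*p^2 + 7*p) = -p^3 + 4*p^2 - 5*p + 1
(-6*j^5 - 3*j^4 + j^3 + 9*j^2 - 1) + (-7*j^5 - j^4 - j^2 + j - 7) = -13*j^5 - 4*j^4 + j^3 + 8*j^2 + j - 8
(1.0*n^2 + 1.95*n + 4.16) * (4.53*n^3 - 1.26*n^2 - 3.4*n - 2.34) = 4.53*n^5 + 7.5735*n^4 + 12.9878*n^3 - 14.2116*n^2 - 18.707*n - 9.7344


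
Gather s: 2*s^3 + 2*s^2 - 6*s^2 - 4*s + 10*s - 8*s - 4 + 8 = 2*s^3 - 4*s^2 - 2*s + 4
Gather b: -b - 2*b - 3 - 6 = -3*b - 9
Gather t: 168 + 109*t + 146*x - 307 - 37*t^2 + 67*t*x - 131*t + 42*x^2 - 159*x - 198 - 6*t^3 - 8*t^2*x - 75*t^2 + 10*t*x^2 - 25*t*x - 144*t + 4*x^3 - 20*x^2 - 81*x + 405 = -6*t^3 + t^2*(-8*x - 112) + t*(10*x^2 + 42*x - 166) + 4*x^3 + 22*x^2 - 94*x + 68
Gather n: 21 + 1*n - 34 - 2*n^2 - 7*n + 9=-2*n^2 - 6*n - 4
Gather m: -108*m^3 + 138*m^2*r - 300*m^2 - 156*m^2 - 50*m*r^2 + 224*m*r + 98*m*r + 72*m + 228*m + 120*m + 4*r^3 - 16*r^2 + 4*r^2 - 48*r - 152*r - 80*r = -108*m^3 + m^2*(138*r - 456) + m*(-50*r^2 + 322*r + 420) + 4*r^3 - 12*r^2 - 280*r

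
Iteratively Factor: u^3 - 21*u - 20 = (u + 4)*(u^2 - 4*u - 5) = (u - 5)*(u + 4)*(u + 1)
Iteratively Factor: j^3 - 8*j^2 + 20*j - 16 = (j - 2)*(j^2 - 6*j + 8) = (j - 4)*(j - 2)*(j - 2)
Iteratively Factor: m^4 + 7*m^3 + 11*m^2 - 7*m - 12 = (m + 4)*(m^3 + 3*m^2 - m - 3) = (m + 1)*(m + 4)*(m^2 + 2*m - 3) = (m + 1)*(m + 3)*(m + 4)*(m - 1)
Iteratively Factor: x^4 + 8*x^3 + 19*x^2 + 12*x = (x)*(x^3 + 8*x^2 + 19*x + 12) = x*(x + 1)*(x^2 + 7*x + 12) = x*(x + 1)*(x + 3)*(x + 4)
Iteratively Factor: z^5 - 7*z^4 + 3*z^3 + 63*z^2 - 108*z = (z + 3)*(z^4 - 10*z^3 + 33*z^2 - 36*z) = (z - 3)*(z + 3)*(z^3 - 7*z^2 + 12*z) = z*(z - 3)*(z + 3)*(z^2 - 7*z + 12) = z*(z - 3)^2*(z + 3)*(z - 4)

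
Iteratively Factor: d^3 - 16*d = (d)*(d^2 - 16) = d*(d + 4)*(d - 4)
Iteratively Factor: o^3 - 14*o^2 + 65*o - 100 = (o - 5)*(o^2 - 9*o + 20) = (o - 5)^2*(o - 4)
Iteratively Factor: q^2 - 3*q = (q)*(q - 3)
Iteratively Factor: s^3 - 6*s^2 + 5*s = (s - 5)*(s^2 - s) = (s - 5)*(s - 1)*(s)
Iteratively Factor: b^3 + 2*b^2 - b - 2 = (b + 1)*(b^2 + b - 2) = (b - 1)*(b + 1)*(b + 2)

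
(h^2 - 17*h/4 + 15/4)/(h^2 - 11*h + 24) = (h - 5/4)/(h - 8)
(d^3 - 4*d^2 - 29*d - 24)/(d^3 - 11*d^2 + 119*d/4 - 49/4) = 4*(d^3 - 4*d^2 - 29*d - 24)/(4*d^3 - 44*d^2 + 119*d - 49)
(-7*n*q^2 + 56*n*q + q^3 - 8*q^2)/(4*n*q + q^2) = (-7*n*q + 56*n + q^2 - 8*q)/(4*n + q)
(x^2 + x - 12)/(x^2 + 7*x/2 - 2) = 2*(x - 3)/(2*x - 1)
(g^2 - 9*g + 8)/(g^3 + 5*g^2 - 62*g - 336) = (g - 1)/(g^2 + 13*g + 42)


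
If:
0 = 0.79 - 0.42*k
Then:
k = 1.88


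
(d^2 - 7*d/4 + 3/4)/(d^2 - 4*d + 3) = (d - 3/4)/(d - 3)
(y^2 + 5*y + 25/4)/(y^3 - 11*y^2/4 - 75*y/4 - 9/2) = (4*y^2 + 20*y + 25)/(4*y^3 - 11*y^2 - 75*y - 18)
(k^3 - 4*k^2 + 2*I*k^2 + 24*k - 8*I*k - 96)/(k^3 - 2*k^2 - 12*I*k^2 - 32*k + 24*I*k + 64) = (k^2 + k*(-4 + 6*I) - 24*I)/(k^2 + k*(-2 - 8*I) + 16*I)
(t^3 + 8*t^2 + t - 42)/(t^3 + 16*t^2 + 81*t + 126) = (t - 2)/(t + 6)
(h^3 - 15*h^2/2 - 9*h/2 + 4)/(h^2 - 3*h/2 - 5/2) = (2*h^2 - 17*h + 8)/(2*h - 5)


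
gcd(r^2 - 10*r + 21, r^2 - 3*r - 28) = r - 7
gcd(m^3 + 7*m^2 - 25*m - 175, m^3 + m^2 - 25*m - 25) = m^2 - 25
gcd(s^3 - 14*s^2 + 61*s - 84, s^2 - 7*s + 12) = s^2 - 7*s + 12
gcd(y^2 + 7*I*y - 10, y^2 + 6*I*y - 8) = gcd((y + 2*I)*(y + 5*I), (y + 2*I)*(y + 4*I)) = y + 2*I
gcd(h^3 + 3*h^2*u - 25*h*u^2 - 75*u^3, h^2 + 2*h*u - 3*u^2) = h + 3*u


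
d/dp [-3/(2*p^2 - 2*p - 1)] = 6*(2*p - 1)/(-2*p^2 + 2*p + 1)^2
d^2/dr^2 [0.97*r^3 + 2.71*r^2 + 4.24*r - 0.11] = 5.82*r + 5.42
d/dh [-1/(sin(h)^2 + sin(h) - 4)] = (2*sin(h) + 1)*cos(h)/(sin(h)^2 + sin(h) - 4)^2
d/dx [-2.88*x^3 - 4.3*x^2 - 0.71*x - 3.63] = -8.64*x^2 - 8.6*x - 0.71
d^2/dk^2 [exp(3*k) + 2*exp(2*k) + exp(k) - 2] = (9*exp(2*k) + 8*exp(k) + 1)*exp(k)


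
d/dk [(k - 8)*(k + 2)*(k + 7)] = 3*k^2 + 2*k - 58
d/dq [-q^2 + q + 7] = 1 - 2*q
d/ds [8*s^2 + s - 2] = 16*s + 1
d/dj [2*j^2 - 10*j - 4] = 4*j - 10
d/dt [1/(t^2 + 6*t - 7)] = 2*(-t - 3)/(t^2 + 6*t - 7)^2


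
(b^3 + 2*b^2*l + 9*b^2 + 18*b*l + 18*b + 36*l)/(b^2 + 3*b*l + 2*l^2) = (b^2 + 9*b + 18)/(b + l)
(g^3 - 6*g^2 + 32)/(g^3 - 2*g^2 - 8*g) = (g - 4)/g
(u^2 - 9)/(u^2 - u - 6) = (u + 3)/(u + 2)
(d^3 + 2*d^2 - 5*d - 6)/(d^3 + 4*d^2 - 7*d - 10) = (d + 3)/(d + 5)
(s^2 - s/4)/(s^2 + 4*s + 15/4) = s*(4*s - 1)/(4*s^2 + 16*s + 15)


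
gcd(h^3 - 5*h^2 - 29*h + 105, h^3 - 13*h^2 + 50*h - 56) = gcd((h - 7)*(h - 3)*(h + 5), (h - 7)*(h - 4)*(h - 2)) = h - 7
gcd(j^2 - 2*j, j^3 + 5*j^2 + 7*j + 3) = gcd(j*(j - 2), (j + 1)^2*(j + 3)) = 1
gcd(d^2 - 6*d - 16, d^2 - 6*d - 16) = d^2 - 6*d - 16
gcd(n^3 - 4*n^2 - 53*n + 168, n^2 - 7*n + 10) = 1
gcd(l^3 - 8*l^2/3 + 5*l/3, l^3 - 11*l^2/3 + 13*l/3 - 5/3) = l^2 - 8*l/3 + 5/3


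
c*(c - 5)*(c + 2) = c^3 - 3*c^2 - 10*c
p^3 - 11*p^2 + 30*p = p*(p - 6)*(p - 5)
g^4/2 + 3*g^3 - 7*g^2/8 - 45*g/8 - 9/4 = (g/2 + 1/4)*(g - 3/2)*(g + 1)*(g + 6)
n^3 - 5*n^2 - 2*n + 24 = (n - 4)*(n - 3)*(n + 2)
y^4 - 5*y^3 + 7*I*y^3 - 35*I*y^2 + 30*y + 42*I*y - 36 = (y - 3)*(y - 2)*(y + I)*(y + 6*I)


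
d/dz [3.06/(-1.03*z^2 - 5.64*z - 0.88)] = (6.3036*z + 17.2584)/(1.03*z^2 + 5.64*z + 0.88)^2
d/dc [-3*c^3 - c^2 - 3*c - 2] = -9*c^2 - 2*c - 3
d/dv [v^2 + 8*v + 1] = 2*v + 8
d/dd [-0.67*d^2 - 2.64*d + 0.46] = -1.34*d - 2.64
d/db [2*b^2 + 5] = 4*b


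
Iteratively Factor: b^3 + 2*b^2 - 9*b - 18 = (b + 3)*(b^2 - b - 6) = (b - 3)*(b + 3)*(b + 2)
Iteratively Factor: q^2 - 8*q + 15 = (q - 3)*(q - 5)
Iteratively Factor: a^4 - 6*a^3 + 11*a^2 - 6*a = (a - 3)*(a^3 - 3*a^2 + 2*a) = (a - 3)*(a - 1)*(a^2 - 2*a) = (a - 3)*(a - 2)*(a - 1)*(a)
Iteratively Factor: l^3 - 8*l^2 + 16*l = (l - 4)*(l^2 - 4*l) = l*(l - 4)*(l - 4)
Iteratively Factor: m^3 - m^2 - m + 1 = (m - 1)*(m^2 - 1) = (m - 1)*(m + 1)*(m - 1)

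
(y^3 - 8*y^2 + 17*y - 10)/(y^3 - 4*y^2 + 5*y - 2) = (y - 5)/(y - 1)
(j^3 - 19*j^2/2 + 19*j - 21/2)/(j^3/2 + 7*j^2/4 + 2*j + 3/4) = 2*(2*j^3 - 19*j^2 + 38*j - 21)/(2*j^3 + 7*j^2 + 8*j + 3)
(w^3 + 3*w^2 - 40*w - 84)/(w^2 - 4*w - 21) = (-w^3 - 3*w^2 + 40*w + 84)/(-w^2 + 4*w + 21)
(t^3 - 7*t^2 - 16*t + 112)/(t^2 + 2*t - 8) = (t^2 - 11*t + 28)/(t - 2)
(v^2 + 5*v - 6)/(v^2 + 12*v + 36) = (v - 1)/(v + 6)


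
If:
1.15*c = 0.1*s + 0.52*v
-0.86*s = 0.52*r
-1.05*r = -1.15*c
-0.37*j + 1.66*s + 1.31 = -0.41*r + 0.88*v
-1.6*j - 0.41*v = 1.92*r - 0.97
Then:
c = 0.54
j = -0.43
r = 0.59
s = -0.36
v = 1.27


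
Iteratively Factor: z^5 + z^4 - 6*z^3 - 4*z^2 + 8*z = (z + 2)*(z^4 - z^3 - 4*z^2 + 4*z) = (z - 1)*(z + 2)*(z^3 - 4*z) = z*(z - 1)*(z + 2)*(z^2 - 4) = z*(z - 1)*(z + 2)^2*(z - 2)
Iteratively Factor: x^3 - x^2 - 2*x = (x)*(x^2 - x - 2) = x*(x - 2)*(x + 1)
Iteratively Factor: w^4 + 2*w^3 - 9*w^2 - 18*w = (w - 3)*(w^3 + 5*w^2 + 6*w) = w*(w - 3)*(w^2 + 5*w + 6) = w*(w - 3)*(w + 2)*(w + 3)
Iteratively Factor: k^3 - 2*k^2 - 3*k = (k)*(k^2 - 2*k - 3) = k*(k - 3)*(k + 1)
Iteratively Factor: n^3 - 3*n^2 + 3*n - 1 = (n - 1)*(n^2 - 2*n + 1) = (n - 1)^2*(n - 1)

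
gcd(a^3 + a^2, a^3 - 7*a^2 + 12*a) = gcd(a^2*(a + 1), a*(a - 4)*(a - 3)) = a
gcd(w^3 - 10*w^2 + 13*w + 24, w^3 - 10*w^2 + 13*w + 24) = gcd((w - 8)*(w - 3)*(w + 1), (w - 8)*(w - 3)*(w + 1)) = w^3 - 10*w^2 + 13*w + 24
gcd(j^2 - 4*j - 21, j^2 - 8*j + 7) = j - 7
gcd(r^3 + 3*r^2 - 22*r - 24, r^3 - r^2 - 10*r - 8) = r^2 - 3*r - 4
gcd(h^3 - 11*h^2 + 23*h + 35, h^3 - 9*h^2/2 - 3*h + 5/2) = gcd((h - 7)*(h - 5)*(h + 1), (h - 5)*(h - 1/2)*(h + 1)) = h^2 - 4*h - 5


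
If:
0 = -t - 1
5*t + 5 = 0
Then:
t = -1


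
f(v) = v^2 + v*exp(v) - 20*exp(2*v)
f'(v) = v*exp(v) + 2*v - 40*exp(2*v) + exp(v)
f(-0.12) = -15.82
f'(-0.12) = -30.92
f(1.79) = -703.55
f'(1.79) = -1414.65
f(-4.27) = 18.17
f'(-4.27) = -8.59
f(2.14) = -1422.04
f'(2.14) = -2858.65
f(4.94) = -389999.58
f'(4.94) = -780588.79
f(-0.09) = -16.78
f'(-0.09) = -32.76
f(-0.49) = -7.57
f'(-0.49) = -15.68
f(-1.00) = -2.07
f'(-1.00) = -7.41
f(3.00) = -7999.32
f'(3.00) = -16050.81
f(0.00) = -20.00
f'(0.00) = -39.00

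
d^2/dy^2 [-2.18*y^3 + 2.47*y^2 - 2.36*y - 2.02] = 4.94 - 13.08*y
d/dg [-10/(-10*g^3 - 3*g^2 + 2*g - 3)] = 20*(-15*g^2 - 3*g + 1)/(10*g^3 + 3*g^2 - 2*g + 3)^2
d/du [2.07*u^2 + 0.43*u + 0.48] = 4.14*u + 0.43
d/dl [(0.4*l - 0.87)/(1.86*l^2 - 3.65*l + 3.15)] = (-0.744*l^2 + 3.2364*l - 1.9155)/(3.4596*l^4 - 13.578*l^3 + 25.0405*l^2 - 22.995*l + 9.9225)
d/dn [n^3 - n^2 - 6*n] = 3*n^2 - 2*n - 6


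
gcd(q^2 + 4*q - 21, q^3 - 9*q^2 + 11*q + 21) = q - 3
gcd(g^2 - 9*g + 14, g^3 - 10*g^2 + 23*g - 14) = g^2 - 9*g + 14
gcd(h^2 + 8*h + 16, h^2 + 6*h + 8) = h + 4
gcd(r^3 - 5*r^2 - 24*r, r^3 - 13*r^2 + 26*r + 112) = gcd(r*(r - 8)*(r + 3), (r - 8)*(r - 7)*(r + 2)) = r - 8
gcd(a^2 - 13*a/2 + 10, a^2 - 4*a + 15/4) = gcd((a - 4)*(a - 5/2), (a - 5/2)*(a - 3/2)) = a - 5/2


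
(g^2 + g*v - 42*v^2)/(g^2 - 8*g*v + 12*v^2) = (-g - 7*v)/(-g + 2*v)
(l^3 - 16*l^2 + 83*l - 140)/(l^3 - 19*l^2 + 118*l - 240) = (l^2 - 11*l + 28)/(l^2 - 14*l + 48)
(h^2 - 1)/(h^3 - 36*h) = (h^2 - 1)/(h*(h^2 - 36))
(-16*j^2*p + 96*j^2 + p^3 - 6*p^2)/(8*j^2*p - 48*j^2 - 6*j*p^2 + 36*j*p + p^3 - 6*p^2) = (4*j + p)/(-2*j + p)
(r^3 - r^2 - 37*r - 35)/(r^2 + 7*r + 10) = (r^2 - 6*r - 7)/(r + 2)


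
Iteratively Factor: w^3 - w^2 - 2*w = (w + 1)*(w^2 - 2*w) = (w - 2)*(w + 1)*(w)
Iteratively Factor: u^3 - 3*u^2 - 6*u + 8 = (u + 2)*(u^2 - 5*u + 4) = (u - 4)*(u + 2)*(u - 1)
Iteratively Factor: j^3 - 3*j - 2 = (j + 1)*(j^2 - j - 2) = (j + 1)^2*(j - 2)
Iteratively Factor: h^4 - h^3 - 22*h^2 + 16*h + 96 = (h - 4)*(h^3 + 3*h^2 - 10*h - 24) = (h - 4)*(h + 4)*(h^2 - h - 6) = (h - 4)*(h - 3)*(h + 4)*(h + 2)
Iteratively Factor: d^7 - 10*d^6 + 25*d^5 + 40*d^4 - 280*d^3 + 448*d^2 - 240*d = (d + 3)*(d^6 - 13*d^5 + 64*d^4 - 152*d^3 + 176*d^2 - 80*d) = (d - 5)*(d + 3)*(d^5 - 8*d^4 + 24*d^3 - 32*d^2 + 16*d) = (d - 5)*(d - 2)*(d + 3)*(d^4 - 6*d^3 + 12*d^2 - 8*d) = (d - 5)*(d - 2)^2*(d + 3)*(d^3 - 4*d^2 + 4*d) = (d - 5)*(d - 2)^3*(d + 3)*(d^2 - 2*d) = d*(d - 5)*(d - 2)^3*(d + 3)*(d - 2)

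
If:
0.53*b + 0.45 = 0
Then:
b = -0.85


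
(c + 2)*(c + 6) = c^2 + 8*c + 12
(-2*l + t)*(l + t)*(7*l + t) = -14*l^3 - 9*l^2*t + 6*l*t^2 + t^3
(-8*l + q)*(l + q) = -8*l^2 - 7*l*q + q^2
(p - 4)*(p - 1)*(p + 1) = p^3 - 4*p^2 - p + 4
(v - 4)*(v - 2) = v^2 - 6*v + 8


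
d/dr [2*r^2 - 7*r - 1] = 4*r - 7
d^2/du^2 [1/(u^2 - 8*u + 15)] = 2*(-u^2 + 8*u + 4*(u - 4)^2 - 15)/(u^2 - 8*u + 15)^3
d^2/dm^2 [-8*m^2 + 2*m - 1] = -16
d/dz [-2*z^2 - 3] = -4*z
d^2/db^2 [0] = 0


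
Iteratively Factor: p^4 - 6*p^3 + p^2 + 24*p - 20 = (p + 2)*(p^3 - 8*p^2 + 17*p - 10) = (p - 5)*(p + 2)*(p^2 - 3*p + 2) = (p - 5)*(p - 2)*(p + 2)*(p - 1)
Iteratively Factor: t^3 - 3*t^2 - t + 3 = (t - 3)*(t^2 - 1) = (t - 3)*(t + 1)*(t - 1)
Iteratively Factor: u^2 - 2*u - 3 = (u - 3)*(u + 1)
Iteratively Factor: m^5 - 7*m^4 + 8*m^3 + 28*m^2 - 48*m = (m - 3)*(m^4 - 4*m^3 - 4*m^2 + 16*m) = (m - 4)*(m - 3)*(m^3 - 4*m) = (m - 4)*(m - 3)*(m - 2)*(m^2 + 2*m) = (m - 4)*(m - 3)*(m - 2)*(m + 2)*(m)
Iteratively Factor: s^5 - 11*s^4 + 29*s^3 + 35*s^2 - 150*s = (s - 5)*(s^4 - 6*s^3 - s^2 + 30*s) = (s - 5)^2*(s^3 - s^2 - 6*s) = (s - 5)^2*(s + 2)*(s^2 - 3*s) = (s - 5)^2*(s - 3)*(s + 2)*(s)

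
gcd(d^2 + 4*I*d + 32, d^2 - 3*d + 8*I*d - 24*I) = d + 8*I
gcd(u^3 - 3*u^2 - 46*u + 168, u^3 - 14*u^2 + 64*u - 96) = u^2 - 10*u + 24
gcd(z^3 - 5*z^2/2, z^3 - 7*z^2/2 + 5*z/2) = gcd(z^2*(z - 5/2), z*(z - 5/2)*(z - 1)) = z^2 - 5*z/2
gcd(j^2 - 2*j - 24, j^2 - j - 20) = j + 4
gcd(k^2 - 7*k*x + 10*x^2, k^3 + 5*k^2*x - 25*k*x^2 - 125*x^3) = -k + 5*x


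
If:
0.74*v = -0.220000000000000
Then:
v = -0.30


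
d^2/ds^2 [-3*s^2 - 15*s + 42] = -6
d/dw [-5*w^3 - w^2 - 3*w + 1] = -15*w^2 - 2*w - 3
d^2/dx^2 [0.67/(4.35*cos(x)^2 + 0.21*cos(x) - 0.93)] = (-50.7123*(1 - cos(x)^2)^2 - 1.836135*cos(x)^3 - 36.227637*cos(x)^2 + 3.541419*cos(x) + 56.192364)/(4.35*cos(x)^2 + 0.21*cos(x) - 0.93)^3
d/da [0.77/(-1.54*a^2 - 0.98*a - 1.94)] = (2.3716*a + 0.7546)/(1.54*a^2 + 0.98*a + 1.94)^2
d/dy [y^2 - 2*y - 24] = 2*y - 2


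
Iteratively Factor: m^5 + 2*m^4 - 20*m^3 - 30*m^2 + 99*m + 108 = (m - 3)*(m^4 + 5*m^3 - 5*m^2 - 45*m - 36) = (m - 3)*(m + 3)*(m^3 + 2*m^2 - 11*m - 12) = (m - 3)*(m + 1)*(m + 3)*(m^2 + m - 12) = (m - 3)*(m + 1)*(m + 3)*(m + 4)*(m - 3)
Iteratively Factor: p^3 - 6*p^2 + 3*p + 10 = (p + 1)*(p^2 - 7*p + 10) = (p - 2)*(p + 1)*(p - 5)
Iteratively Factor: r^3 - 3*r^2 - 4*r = (r - 4)*(r^2 + r) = r*(r - 4)*(r + 1)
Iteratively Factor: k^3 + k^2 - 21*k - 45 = (k + 3)*(k^2 - 2*k - 15) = (k + 3)^2*(k - 5)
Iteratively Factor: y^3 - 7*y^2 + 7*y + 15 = (y - 3)*(y^2 - 4*y - 5) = (y - 3)*(y + 1)*(y - 5)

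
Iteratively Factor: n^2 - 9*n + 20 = (n - 5)*(n - 4)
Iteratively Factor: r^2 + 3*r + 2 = (r + 1)*(r + 2)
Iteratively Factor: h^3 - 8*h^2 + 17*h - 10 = (h - 1)*(h^2 - 7*h + 10) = (h - 5)*(h - 1)*(h - 2)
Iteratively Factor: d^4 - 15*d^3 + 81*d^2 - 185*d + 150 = (d - 5)*(d^3 - 10*d^2 + 31*d - 30) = (d - 5)*(d - 3)*(d^2 - 7*d + 10) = (d - 5)*(d - 3)*(d - 2)*(d - 5)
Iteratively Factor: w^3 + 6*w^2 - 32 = (w - 2)*(w^2 + 8*w + 16) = (w - 2)*(w + 4)*(w + 4)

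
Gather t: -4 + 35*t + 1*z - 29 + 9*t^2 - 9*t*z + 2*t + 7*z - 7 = 9*t^2 + t*(37 - 9*z) + 8*z - 40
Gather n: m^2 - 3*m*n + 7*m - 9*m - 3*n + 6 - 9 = m^2 - 2*m + n*(-3*m - 3) - 3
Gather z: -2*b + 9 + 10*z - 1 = -2*b + 10*z + 8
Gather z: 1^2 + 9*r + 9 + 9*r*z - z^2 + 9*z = 9*r - z^2 + z*(9*r + 9) + 10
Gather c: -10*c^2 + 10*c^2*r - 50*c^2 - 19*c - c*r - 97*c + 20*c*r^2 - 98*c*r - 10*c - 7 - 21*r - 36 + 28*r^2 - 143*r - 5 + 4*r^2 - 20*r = c^2*(10*r - 60) + c*(20*r^2 - 99*r - 126) + 32*r^2 - 184*r - 48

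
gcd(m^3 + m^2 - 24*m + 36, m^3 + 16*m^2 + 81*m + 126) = m + 6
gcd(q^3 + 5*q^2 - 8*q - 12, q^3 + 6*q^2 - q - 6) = q^2 + 7*q + 6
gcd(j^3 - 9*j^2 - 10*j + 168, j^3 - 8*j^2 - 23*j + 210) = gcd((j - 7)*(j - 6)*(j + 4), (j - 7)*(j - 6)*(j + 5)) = j^2 - 13*j + 42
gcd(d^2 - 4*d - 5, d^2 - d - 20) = d - 5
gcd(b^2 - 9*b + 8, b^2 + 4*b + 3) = 1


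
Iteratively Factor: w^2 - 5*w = (w - 5)*(w)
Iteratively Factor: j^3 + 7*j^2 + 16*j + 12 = (j + 2)*(j^2 + 5*j + 6) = (j + 2)^2*(j + 3)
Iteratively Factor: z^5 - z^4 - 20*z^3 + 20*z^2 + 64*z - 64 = (z + 4)*(z^4 - 5*z^3 + 20*z - 16) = (z - 2)*(z + 4)*(z^3 - 3*z^2 - 6*z + 8) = (z - 2)*(z + 2)*(z + 4)*(z^2 - 5*z + 4) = (z - 4)*(z - 2)*(z + 2)*(z + 4)*(z - 1)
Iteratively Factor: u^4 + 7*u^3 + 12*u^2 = (u)*(u^3 + 7*u^2 + 12*u) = u^2*(u^2 + 7*u + 12) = u^2*(u + 4)*(u + 3)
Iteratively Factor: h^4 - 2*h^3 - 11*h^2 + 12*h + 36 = (h - 3)*(h^3 + h^2 - 8*h - 12) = (h - 3)*(h + 2)*(h^2 - h - 6) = (h - 3)*(h + 2)^2*(h - 3)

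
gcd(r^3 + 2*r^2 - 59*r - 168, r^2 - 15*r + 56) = r - 8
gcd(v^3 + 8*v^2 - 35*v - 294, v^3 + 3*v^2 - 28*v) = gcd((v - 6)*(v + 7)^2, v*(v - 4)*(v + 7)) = v + 7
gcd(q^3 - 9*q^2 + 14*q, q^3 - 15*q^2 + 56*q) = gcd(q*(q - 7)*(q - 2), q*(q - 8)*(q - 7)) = q^2 - 7*q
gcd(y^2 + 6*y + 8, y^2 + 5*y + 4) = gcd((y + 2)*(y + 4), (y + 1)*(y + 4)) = y + 4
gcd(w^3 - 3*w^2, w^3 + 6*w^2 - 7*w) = w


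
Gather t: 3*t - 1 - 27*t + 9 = 8 - 24*t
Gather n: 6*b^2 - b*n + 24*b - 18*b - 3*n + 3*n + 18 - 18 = 6*b^2 - b*n + 6*b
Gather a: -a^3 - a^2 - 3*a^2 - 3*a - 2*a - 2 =-a^3 - 4*a^2 - 5*a - 2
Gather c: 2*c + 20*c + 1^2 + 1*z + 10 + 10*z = 22*c + 11*z + 11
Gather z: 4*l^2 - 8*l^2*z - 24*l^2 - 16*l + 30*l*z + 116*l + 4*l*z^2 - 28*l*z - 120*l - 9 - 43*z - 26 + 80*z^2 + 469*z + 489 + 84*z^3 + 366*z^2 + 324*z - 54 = -20*l^2 - 20*l + 84*z^3 + z^2*(4*l + 446) + z*(-8*l^2 + 2*l + 750) + 400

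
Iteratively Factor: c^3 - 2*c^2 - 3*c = (c - 3)*(c^2 + c) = (c - 3)*(c + 1)*(c)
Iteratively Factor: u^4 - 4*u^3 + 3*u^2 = (u)*(u^3 - 4*u^2 + 3*u) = u^2*(u^2 - 4*u + 3) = u^2*(u - 1)*(u - 3)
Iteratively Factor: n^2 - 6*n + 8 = (n - 2)*(n - 4)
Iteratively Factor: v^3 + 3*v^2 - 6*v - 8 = (v + 4)*(v^2 - v - 2) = (v + 1)*(v + 4)*(v - 2)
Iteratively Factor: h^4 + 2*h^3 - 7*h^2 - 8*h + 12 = (h + 3)*(h^3 - h^2 - 4*h + 4) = (h + 2)*(h + 3)*(h^2 - 3*h + 2) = (h - 2)*(h + 2)*(h + 3)*(h - 1)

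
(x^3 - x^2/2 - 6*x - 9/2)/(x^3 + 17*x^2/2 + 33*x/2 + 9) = (x - 3)/(x + 6)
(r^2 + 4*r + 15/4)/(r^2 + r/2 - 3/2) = (r + 5/2)/(r - 1)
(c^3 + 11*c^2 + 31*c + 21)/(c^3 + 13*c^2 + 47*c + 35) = (c + 3)/(c + 5)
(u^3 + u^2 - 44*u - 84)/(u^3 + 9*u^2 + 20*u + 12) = (u - 7)/(u + 1)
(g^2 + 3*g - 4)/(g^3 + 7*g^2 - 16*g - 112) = (g - 1)/(g^2 + 3*g - 28)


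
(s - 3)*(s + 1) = s^2 - 2*s - 3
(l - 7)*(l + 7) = l^2 - 49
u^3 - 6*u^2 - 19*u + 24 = (u - 8)*(u - 1)*(u + 3)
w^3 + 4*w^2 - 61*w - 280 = (w - 8)*(w + 5)*(w + 7)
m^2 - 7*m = m*(m - 7)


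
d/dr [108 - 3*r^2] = -6*r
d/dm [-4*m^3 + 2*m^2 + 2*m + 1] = -12*m^2 + 4*m + 2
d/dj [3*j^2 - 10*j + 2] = 6*j - 10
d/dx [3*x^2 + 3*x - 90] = 6*x + 3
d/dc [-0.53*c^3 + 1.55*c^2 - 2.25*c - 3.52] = -1.59*c^2 + 3.1*c - 2.25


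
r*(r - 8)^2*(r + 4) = r^4 - 12*r^3 + 256*r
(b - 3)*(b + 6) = b^2 + 3*b - 18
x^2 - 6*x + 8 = (x - 4)*(x - 2)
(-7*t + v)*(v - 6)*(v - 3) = -7*t*v^2 + 63*t*v - 126*t + v^3 - 9*v^2 + 18*v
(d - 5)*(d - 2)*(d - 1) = d^3 - 8*d^2 + 17*d - 10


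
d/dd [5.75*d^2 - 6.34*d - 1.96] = 11.5*d - 6.34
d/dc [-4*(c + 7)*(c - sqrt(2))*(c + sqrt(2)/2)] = -12*c^2 - 56*c + 4*sqrt(2)*c + 4 + 14*sqrt(2)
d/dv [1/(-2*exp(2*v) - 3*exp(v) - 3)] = (4*exp(v) + 3)*exp(v)/(2*exp(2*v) + 3*exp(v) + 3)^2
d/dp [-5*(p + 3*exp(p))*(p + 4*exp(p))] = -35*p*exp(p) - 10*p - 120*exp(2*p) - 35*exp(p)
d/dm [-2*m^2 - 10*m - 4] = -4*m - 10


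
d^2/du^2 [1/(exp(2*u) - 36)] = 4*(exp(2*u) + 36)*exp(2*u)/(exp(2*u) - 36)^3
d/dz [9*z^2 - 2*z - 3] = 18*z - 2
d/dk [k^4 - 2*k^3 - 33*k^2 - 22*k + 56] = 4*k^3 - 6*k^2 - 66*k - 22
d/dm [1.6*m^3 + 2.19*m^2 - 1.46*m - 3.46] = 4.8*m^2 + 4.38*m - 1.46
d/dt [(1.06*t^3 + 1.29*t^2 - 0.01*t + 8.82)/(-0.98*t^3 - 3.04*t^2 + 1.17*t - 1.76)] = (-1.9582*t^4 + 2.4608*t^3 + 21.8129*t^2 + 49.0848*t - 10.3018)/(0.9604*t^6 + 5.9584*t^5 + 6.9484*t^4 - 3.664*t^3 + 12.0697*t^2 - 4.1184*t + 3.0976)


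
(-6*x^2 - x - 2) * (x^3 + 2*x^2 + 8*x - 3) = -6*x^5 - 13*x^4 - 52*x^3 + 6*x^2 - 13*x + 6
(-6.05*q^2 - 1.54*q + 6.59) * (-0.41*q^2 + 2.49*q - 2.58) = 2.4805*q^4 - 14.4331*q^3 + 9.0725*q^2 + 20.3823*q - 17.0022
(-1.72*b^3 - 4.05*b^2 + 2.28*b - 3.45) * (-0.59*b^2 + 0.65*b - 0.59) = 1.0148*b^5 + 1.2715*b^4 - 2.9629*b^3 + 5.907*b^2 - 3.5877*b + 2.0355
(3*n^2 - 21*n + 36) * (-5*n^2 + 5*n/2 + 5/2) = -15*n^4 + 225*n^3/2 - 225*n^2 + 75*n/2 + 90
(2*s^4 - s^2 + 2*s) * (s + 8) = 2*s^5 + 16*s^4 - s^3 - 6*s^2 + 16*s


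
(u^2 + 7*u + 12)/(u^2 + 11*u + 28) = (u + 3)/(u + 7)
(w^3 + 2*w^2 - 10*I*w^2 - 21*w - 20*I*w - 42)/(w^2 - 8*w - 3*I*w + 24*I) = (w^2 + w*(2 - 7*I) - 14*I)/(w - 8)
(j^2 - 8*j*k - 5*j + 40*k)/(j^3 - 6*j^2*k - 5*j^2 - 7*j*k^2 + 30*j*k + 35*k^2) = (j - 8*k)/(j^2 - 6*j*k - 7*k^2)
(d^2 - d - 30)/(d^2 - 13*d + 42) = (d + 5)/(d - 7)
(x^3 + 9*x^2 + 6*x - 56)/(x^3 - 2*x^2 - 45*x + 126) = (x^2 + 2*x - 8)/(x^2 - 9*x + 18)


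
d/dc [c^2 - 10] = 2*c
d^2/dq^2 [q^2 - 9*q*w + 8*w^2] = 2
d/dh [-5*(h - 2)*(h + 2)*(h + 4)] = -15*h^2 - 40*h + 20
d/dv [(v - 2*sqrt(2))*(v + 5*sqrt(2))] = 2*v + 3*sqrt(2)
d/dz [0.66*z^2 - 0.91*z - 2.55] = 1.32*z - 0.91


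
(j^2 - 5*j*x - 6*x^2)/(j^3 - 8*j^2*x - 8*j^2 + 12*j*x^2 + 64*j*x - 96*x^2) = (-j - x)/(-j^2 + 2*j*x + 8*j - 16*x)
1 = 1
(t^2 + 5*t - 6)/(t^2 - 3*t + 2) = (t + 6)/(t - 2)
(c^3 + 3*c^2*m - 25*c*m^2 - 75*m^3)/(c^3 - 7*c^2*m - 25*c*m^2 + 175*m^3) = (c + 3*m)/(c - 7*m)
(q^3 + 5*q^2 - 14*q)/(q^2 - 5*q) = (q^2 + 5*q - 14)/(q - 5)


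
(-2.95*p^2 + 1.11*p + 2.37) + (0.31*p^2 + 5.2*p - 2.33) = -2.64*p^2 + 6.31*p + 0.04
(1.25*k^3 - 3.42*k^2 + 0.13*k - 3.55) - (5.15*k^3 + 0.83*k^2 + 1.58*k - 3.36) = -3.9*k^3 - 4.25*k^2 - 1.45*k - 0.19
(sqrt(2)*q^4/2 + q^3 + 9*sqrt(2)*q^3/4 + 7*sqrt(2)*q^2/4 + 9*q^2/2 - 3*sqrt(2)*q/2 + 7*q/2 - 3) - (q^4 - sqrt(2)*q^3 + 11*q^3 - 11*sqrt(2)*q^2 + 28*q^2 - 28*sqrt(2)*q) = -q^4 + sqrt(2)*q^4/2 - 10*q^3 + 13*sqrt(2)*q^3/4 - 47*q^2/2 + 51*sqrt(2)*q^2/4 + 7*q/2 + 53*sqrt(2)*q/2 - 3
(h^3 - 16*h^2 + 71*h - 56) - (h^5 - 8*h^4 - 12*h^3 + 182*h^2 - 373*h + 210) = -h^5 + 8*h^4 + 13*h^3 - 198*h^2 + 444*h - 266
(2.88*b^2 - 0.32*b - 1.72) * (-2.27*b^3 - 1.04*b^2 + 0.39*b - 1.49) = -6.5376*b^5 - 2.2688*b^4 + 5.3604*b^3 - 2.6272*b^2 - 0.194*b + 2.5628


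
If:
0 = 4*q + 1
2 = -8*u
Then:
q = -1/4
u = -1/4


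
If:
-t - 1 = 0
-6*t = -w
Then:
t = -1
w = -6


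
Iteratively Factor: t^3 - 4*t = (t - 2)*(t^2 + 2*t) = t*(t - 2)*(t + 2)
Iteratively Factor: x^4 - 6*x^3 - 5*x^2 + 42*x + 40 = (x - 5)*(x^3 - x^2 - 10*x - 8) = (x - 5)*(x + 1)*(x^2 - 2*x - 8) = (x - 5)*(x - 4)*(x + 1)*(x + 2)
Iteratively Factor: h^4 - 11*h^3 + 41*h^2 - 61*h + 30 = (h - 1)*(h^3 - 10*h^2 + 31*h - 30) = (h - 5)*(h - 1)*(h^2 - 5*h + 6) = (h - 5)*(h - 2)*(h - 1)*(h - 3)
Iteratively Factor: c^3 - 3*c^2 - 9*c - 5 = (c + 1)*(c^2 - 4*c - 5) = (c - 5)*(c + 1)*(c + 1)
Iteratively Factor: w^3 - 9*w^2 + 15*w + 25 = (w + 1)*(w^2 - 10*w + 25) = (w - 5)*(w + 1)*(w - 5)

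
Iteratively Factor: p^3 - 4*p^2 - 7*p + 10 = (p - 1)*(p^2 - 3*p - 10) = (p - 1)*(p + 2)*(p - 5)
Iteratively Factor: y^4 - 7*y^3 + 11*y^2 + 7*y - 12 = (y + 1)*(y^3 - 8*y^2 + 19*y - 12) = (y - 3)*(y + 1)*(y^2 - 5*y + 4) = (y - 3)*(y - 1)*(y + 1)*(y - 4)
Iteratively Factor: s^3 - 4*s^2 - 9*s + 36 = (s - 4)*(s^2 - 9) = (s - 4)*(s - 3)*(s + 3)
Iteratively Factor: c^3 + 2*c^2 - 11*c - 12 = (c + 4)*(c^2 - 2*c - 3) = (c - 3)*(c + 4)*(c + 1)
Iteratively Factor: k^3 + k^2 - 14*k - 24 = (k + 2)*(k^2 - k - 12) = (k + 2)*(k + 3)*(k - 4)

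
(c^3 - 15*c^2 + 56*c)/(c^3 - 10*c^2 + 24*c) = (c^2 - 15*c + 56)/(c^2 - 10*c + 24)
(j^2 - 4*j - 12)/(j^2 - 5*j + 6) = (j^2 - 4*j - 12)/(j^2 - 5*j + 6)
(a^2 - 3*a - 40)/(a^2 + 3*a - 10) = (a - 8)/(a - 2)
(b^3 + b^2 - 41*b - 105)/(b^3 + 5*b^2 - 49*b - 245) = (b + 3)/(b + 7)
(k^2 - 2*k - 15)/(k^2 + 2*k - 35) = (k + 3)/(k + 7)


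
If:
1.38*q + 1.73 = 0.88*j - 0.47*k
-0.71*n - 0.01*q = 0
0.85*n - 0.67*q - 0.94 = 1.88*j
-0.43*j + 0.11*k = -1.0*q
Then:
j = -0.64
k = -6.01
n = -0.01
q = 0.39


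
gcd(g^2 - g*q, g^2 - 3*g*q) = g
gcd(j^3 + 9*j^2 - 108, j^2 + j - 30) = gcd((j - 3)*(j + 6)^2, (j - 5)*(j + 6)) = j + 6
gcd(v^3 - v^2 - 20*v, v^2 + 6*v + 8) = v + 4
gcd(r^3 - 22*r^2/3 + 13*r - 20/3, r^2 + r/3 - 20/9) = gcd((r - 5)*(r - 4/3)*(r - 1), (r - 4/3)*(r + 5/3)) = r - 4/3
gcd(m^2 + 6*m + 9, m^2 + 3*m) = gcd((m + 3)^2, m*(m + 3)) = m + 3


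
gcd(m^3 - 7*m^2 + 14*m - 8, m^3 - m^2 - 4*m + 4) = m^2 - 3*m + 2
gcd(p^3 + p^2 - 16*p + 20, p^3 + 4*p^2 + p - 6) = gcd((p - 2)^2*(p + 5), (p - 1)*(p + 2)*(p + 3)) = 1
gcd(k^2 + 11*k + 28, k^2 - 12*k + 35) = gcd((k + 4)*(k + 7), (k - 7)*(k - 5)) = 1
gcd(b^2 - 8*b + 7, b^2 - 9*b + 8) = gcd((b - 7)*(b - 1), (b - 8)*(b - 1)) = b - 1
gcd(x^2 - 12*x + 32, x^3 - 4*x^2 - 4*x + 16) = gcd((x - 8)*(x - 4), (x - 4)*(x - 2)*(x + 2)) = x - 4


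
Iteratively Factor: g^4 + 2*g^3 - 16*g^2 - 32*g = (g + 4)*(g^3 - 2*g^2 - 8*g) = (g - 4)*(g + 4)*(g^2 + 2*g) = g*(g - 4)*(g + 4)*(g + 2)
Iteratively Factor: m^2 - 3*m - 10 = (m - 5)*(m + 2)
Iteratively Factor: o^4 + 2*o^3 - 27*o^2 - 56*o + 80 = (o - 5)*(o^3 + 7*o^2 + 8*o - 16) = (o - 5)*(o + 4)*(o^2 + 3*o - 4) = (o - 5)*(o - 1)*(o + 4)*(o + 4)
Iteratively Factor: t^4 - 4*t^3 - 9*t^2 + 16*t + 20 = (t - 2)*(t^3 - 2*t^2 - 13*t - 10) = (t - 2)*(t + 1)*(t^2 - 3*t - 10) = (t - 2)*(t + 1)*(t + 2)*(t - 5)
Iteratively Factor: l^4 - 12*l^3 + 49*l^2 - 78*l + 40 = (l - 1)*(l^3 - 11*l^2 + 38*l - 40) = (l - 2)*(l - 1)*(l^2 - 9*l + 20) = (l - 5)*(l - 2)*(l - 1)*(l - 4)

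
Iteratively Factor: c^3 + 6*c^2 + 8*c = (c + 2)*(c^2 + 4*c) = c*(c + 2)*(c + 4)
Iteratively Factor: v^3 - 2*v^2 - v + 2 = (v - 1)*(v^2 - v - 2) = (v - 2)*(v - 1)*(v + 1)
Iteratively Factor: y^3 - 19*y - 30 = (y + 2)*(y^2 - 2*y - 15) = (y + 2)*(y + 3)*(y - 5)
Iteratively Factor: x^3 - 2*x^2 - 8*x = (x - 4)*(x^2 + 2*x) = (x - 4)*(x + 2)*(x)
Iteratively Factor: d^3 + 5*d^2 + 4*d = (d)*(d^2 + 5*d + 4) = d*(d + 4)*(d + 1)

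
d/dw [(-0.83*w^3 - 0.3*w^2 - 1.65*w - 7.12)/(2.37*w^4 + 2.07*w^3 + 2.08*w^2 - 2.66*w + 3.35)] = (1.9671*w^6 + 1.422*w^5 + 10.6261*w^4 + 78.7442*w^3 + 40.1037*w^2 + 27.6092*w - 24.4667)/(5.6169*w^8 + 9.8118*w^7 + 14.1441*w^6 - 3.9972*w^5 + 9.193*w^4 + 2.8034*w^3 + 21.0116*w^2 - 17.822*w + 11.2225)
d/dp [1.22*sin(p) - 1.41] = 1.22*cos(p)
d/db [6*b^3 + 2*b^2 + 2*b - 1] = 18*b^2 + 4*b + 2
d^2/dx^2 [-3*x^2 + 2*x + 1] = -6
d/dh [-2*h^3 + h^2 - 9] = 2*h*(1 - 3*h)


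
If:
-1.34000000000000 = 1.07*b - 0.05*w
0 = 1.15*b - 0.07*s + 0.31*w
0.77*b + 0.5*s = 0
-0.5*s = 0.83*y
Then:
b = -1.05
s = 1.62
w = 4.27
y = -0.98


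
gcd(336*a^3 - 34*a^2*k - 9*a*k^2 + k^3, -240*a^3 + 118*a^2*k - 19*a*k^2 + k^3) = 8*a - k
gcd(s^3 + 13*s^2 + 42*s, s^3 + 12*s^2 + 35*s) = s^2 + 7*s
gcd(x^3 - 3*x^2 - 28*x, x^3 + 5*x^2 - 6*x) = x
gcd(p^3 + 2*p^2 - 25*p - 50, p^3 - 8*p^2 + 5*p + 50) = p^2 - 3*p - 10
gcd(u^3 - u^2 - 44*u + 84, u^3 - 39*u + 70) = u^2 + 5*u - 14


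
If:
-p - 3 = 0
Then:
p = -3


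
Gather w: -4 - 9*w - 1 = -9*w - 5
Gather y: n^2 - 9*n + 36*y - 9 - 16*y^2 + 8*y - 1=n^2 - 9*n - 16*y^2 + 44*y - 10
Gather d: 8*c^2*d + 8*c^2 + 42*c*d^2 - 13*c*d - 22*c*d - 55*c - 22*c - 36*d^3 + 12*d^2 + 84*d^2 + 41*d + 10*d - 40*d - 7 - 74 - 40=8*c^2 - 77*c - 36*d^3 + d^2*(42*c + 96) + d*(8*c^2 - 35*c + 11) - 121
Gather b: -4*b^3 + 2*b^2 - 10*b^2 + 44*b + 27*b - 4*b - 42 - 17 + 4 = -4*b^3 - 8*b^2 + 67*b - 55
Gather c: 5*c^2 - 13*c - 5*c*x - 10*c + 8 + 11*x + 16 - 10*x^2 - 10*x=5*c^2 + c*(-5*x - 23) - 10*x^2 + x + 24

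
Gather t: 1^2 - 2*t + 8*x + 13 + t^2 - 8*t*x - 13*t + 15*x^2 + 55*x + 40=t^2 + t*(-8*x - 15) + 15*x^2 + 63*x + 54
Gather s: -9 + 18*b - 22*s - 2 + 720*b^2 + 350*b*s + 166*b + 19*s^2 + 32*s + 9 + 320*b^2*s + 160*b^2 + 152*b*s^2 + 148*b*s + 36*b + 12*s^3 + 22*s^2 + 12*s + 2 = 880*b^2 + 220*b + 12*s^3 + s^2*(152*b + 41) + s*(320*b^2 + 498*b + 22)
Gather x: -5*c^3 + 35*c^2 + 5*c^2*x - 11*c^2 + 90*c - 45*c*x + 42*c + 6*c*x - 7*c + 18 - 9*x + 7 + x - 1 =-5*c^3 + 24*c^2 + 125*c + x*(5*c^2 - 39*c - 8) + 24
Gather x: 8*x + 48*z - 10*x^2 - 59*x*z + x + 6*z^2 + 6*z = -10*x^2 + x*(9 - 59*z) + 6*z^2 + 54*z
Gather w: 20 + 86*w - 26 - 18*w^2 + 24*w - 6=-18*w^2 + 110*w - 12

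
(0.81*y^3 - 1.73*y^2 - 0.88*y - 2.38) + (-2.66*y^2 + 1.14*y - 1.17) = 0.81*y^3 - 4.39*y^2 + 0.26*y - 3.55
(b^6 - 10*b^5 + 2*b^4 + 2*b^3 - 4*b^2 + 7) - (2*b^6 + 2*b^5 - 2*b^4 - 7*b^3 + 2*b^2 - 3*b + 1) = -b^6 - 12*b^5 + 4*b^4 + 9*b^3 - 6*b^2 + 3*b + 6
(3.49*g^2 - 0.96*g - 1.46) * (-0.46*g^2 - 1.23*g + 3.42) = -1.6054*g^4 - 3.8511*g^3 + 13.7882*g^2 - 1.4874*g - 4.9932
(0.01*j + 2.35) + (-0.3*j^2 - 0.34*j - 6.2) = -0.3*j^2 - 0.33*j - 3.85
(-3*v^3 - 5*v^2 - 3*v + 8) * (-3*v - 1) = 9*v^4 + 18*v^3 + 14*v^2 - 21*v - 8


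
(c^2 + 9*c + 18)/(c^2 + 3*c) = (c + 6)/c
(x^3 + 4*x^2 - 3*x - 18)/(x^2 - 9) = (x^2 + x - 6)/(x - 3)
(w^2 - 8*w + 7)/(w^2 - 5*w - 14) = (w - 1)/(w + 2)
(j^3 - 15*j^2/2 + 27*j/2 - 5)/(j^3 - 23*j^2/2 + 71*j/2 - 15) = (j - 2)/(j - 6)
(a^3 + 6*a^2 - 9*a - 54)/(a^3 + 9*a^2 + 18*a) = (a - 3)/a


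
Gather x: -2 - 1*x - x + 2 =-2*x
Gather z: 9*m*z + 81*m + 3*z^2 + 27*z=81*m + 3*z^2 + z*(9*m + 27)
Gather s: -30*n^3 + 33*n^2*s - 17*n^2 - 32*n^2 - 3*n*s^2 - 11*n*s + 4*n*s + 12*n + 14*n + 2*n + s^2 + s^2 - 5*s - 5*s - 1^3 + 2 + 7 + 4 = -30*n^3 - 49*n^2 + 28*n + s^2*(2 - 3*n) + s*(33*n^2 - 7*n - 10) + 12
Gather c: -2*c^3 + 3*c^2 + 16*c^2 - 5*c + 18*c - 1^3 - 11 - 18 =-2*c^3 + 19*c^2 + 13*c - 30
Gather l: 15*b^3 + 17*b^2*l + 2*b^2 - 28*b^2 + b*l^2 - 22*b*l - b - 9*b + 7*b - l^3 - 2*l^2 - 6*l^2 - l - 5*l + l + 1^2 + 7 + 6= 15*b^3 - 26*b^2 - 3*b - l^3 + l^2*(b - 8) + l*(17*b^2 - 22*b - 5) + 14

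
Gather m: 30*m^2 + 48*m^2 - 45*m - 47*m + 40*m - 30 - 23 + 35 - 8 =78*m^2 - 52*m - 26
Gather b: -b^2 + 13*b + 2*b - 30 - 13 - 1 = -b^2 + 15*b - 44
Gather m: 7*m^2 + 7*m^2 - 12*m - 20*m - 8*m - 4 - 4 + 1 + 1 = 14*m^2 - 40*m - 6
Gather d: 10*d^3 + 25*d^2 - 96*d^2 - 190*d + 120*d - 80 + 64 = 10*d^3 - 71*d^2 - 70*d - 16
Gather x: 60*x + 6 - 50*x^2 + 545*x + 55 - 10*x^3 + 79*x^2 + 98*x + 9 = -10*x^3 + 29*x^2 + 703*x + 70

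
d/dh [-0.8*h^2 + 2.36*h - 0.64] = 2.36 - 1.6*h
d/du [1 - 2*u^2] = -4*u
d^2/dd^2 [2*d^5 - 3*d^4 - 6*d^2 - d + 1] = 40*d^3 - 36*d^2 - 12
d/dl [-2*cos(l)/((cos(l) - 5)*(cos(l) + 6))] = 2*(sin(l)^2 - 31)*sin(l)/((cos(l) - 5)^2*(cos(l) + 6)^2)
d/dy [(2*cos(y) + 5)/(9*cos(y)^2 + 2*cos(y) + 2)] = 6*(3*cos(y)^2 + 15*cos(y) + 1)*sin(y)/(-9*sin(y)^2 + 2*cos(y) + 11)^2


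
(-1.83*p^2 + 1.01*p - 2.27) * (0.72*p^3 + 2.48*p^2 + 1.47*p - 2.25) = -1.3176*p^5 - 3.8112*p^4 - 1.8197*p^3 - 0.0274000000000001*p^2 - 5.6094*p + 5.1075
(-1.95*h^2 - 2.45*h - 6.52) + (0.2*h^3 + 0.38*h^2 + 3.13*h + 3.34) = 0.2*h^3 - 1.57*h^2 + 0.68*h - 3.18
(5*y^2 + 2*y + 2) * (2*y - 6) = 10*y^3 - 26*y^2 - 8*y - 12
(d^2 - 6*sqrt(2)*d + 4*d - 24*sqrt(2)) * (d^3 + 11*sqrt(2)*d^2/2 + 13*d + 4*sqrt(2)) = d^5 - sqrt(2)*d^4/2 + 4*d^4 - 53*d^3 - 2*sqrt(2)*d^3 - 212*d^2 - 74*sqrt(2)*d^2 - 296*sqrt(2)*d - 48*d - 192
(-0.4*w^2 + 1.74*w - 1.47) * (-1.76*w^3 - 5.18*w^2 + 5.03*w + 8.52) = 0.704*w^5 - 0.9904*w^4 - 8.438*w^3 + 12.9588*w^2 + 7.4307*w - 12.5244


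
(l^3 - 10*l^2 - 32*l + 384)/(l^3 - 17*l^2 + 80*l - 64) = (l + 6)/(l - 1)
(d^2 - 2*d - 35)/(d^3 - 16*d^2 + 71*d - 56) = (d + 5)/(d^2 - 9*d + 8)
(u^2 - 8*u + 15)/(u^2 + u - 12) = (u - 5)/(u + 4)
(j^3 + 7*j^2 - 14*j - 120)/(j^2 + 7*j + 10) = (j^2 + 2*j - 24)/(j + 2)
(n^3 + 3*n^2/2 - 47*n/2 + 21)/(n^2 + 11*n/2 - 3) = (2*n^2 - 9*n + 7)/(2*n - 1)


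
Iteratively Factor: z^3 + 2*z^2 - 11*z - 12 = (z - 3)*(z^2 + 5*z + 4) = (z - 3)*(z + 1)*(z + 4)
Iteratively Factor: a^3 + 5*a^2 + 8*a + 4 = (a + 2)*(a^2 + 3*a + 2) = (a + 2)^2*(a + 1)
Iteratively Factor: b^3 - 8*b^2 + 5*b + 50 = (b - 5)*(b^2 - 3*b - 10) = (b - 5)*(b + 2)*(b - 5)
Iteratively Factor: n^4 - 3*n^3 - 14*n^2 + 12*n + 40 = (n + 2)*(n^3 - 5*n^2 - 4*n + 20) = (n - 2)*(n + 2)*(n^2 - 3*n - 10) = (n - 2)*(n + 2)^2*(n - 5)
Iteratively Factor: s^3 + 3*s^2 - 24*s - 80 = (s + 4)*(s^2 - s - 20) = (s + 4)^2*(s - 5)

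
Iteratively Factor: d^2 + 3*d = (d)*(d + 3)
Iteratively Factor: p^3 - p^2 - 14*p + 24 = (p + 4)*(p^2 - 5*p + 6) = (p - 3)*(p + 4)*(p - 2)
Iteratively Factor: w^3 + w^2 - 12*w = (w)*(w^2 + w - 12) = w*(w + 4)*(w - 3)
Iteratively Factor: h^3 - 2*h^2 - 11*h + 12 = (h + 3)*(h^2 - 5*h + 4) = (h - 4)*(h + 3)*(h - 1)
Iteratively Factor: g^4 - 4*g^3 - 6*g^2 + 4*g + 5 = (g - 5)*(g^3 + g^2 - g - 1) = (g - 5)*(g - 1)*(g^2 + 2*g + 1) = (g - 5)*(g - 1)*(g + 1)*(g + 1)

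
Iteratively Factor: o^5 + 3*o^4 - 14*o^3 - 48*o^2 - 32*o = (o)*(o^4 + 3*o^3 - 14*o^2 - 48*o - 32) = o*(o - 4)*(o^3 + 7*o^2 + 14*o + 8) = o*(o - 4)*(o + 1)*(o^2 + 6*o + 8) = o*(o - 4)*(o + 1)*(o + 2)*(o + 4)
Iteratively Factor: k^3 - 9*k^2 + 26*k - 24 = (k - 2)*(k^2 - 7*k + 12) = (k - 3)*(k - 2)*(k - 4)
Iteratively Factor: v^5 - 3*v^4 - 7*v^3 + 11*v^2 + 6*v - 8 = (v + 2)*(v^4 - 5*v^3 + 3*v^2 + 5*v - 4) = (v + 1)*(v + 2)*(v^3 - 6*v^2 + 9*v - 4) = (v - 1)*(v + 1)*(v + 2)*(v^2 - 5*v + 4) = (v - 1)^2*(v + 1)*(v + 2)*(v - 4)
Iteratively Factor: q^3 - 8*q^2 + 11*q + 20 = (q - 4)*(q^2 - 4*q - 5) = (q - 4)*(q + 1)*(q - 5)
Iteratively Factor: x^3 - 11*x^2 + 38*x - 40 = (x - 4)*(x^2 - 7*x + 10) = (x - 5)*(x - 4)*(x - 2)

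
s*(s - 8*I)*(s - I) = s^3 - 9*I*s^2 - 8*s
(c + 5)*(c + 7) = c^2 + 12*c + 35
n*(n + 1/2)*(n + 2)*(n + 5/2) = n^4 + 5*n^3 + 29*n^2/4 + 5*n/2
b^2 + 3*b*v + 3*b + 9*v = (b + 3)*(b + 3*v)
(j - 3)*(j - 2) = j^2 - 5*j + 6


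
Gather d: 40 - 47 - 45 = -52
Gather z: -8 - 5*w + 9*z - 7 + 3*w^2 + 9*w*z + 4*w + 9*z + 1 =3*w^2 - w + z*(9*w + 18) - 14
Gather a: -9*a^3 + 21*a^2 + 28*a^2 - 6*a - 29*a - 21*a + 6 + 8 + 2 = -9*a^3 + 49*a^2 - 56*a + 16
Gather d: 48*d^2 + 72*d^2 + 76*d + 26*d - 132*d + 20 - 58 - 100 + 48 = 120*d^2 - 30*d - 90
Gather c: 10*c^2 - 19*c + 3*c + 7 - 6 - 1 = 10*c^2 - 16*c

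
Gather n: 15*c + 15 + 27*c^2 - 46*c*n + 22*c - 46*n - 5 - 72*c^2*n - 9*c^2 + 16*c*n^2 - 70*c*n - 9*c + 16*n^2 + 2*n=18*c^2 + 28*c + n^2*(16*c + 16) + n*(-72*c^2 - 116*c - 44) + 10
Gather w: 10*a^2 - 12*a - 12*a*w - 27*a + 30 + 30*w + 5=10*a^2 - 39*a + w*(30 - 12*a) + 35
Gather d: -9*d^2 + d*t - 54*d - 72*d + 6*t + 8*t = -9*d^2 + d*(t - 126) + 14*t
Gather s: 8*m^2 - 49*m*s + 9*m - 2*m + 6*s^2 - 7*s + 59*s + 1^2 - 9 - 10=8*m^2 + 7*m + 6*s^2 + s*(52 - 49*m) - 18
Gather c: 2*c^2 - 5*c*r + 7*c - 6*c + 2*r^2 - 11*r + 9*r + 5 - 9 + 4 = 2*c^2 + c*(1 - 5*r) + 2*r^2 - 2*r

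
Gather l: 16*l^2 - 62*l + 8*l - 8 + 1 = 16*l^2 - 54*l - 7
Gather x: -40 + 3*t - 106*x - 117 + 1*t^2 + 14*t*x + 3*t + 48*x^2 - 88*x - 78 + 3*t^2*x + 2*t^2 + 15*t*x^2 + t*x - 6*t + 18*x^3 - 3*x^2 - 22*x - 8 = 3*t^2 + 18*x^3 + x^2*(15*t + 45) + x*(3*t^2 + 15*t - 216) - 243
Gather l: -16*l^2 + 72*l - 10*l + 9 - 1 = -16*l^2 + 62*l + 8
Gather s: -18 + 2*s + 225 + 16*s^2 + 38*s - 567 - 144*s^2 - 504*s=-128*s^2 - 464*s - 360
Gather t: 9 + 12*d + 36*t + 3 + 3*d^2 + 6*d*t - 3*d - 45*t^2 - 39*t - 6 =3*d^2 + 9*d - 45*t^2 + t*(6*d - 3) + 6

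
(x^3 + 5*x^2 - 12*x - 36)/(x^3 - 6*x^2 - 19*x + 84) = (x^2 + 8*x + 12)/(x^2 - 3*x - 28)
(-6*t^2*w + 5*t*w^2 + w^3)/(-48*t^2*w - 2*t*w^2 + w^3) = (t - w)/(8*t - w)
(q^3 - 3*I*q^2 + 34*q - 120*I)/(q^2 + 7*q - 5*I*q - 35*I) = (q^2 + 2*I*q + 24)/(q + 7)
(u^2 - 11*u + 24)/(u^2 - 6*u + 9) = (u - 8)/(u - 3)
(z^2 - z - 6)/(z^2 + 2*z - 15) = (z + 2)/(z + 5)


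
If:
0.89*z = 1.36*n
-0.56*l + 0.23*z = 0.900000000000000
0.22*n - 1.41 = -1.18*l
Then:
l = 0.55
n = 3.44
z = 5.26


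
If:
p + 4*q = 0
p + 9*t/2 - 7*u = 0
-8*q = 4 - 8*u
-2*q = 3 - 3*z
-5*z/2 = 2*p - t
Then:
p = -62/79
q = 31/158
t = 298/237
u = 55/79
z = 268/237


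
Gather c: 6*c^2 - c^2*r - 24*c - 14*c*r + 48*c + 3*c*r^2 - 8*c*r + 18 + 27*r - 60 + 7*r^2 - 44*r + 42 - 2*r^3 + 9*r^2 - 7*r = c^2*(6 - r) + c*(3*r^2 - 22*r + 24) - 2*r^3 + 16*r^2 - 24*r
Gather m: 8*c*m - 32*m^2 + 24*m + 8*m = -32*m^2 + m*(8*c + 32)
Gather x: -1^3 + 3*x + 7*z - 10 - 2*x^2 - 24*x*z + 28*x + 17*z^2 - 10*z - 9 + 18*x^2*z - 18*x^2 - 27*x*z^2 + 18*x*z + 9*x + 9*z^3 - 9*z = x^2*(18*z - 20) + x*(-27*z^2 - 6*z + 40) + 9*z^3 + 17*z^2 - 12*z - 20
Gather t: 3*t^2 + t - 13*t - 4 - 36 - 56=3*t^2 - 12*t - 96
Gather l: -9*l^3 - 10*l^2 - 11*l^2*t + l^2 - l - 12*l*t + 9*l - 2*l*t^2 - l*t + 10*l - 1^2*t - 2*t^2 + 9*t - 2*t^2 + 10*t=-9*l^3 + l^2*(-11*t - 9) + l*(-2*t^2 - 13*t + 18) - 4*t^2 + 18*t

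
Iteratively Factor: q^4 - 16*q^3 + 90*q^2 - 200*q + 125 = (q - 5)*(q^3 - 11*q^2 + 35*q - 25) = (q - 5)^2*(q^2 - 6*q + 5) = (q - 5)^2*(q - 1)*(q - 5)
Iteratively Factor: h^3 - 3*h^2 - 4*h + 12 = (h + 2)*(h^2 - 5*h + 6) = (h - 2)*(h + 2)*(h - 3)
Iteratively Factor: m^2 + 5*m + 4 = (m + 1)*(m + 4)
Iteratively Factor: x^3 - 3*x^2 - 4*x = (x - 4)*(x^2 + x) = (x - 4)*(x + 1)*(x)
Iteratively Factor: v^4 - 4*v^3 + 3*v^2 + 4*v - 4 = (v - 2)*(v^3 - 2*v^2 - v + 2) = (v - 2)^2*(v^2 - 1) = (v - 2)^2*(v - 1)*(v + 1)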